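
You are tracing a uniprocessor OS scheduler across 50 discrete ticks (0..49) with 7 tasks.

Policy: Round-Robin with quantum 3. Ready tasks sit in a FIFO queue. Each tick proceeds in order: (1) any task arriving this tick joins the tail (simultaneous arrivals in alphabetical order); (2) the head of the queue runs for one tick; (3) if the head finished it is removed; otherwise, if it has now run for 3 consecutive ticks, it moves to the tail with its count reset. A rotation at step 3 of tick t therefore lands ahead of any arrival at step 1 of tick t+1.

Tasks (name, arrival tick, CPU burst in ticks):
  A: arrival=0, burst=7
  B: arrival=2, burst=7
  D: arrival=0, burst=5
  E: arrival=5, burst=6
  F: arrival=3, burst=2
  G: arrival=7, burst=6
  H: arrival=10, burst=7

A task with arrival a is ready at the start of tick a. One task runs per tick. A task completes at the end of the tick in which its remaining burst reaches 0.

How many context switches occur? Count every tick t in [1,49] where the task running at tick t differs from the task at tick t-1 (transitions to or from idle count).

t=0: queue=[A,D] q_used=0 → run A
t=1: queue=[A,D] q_used=1 → run A
t=2: queue=[A,D,B] q_used=2 → run A
t=3: queue=[D,B,A,F] q_used=0 → run D
t=4: queue=[D,B,A,F] q_used=1 → run D
t=5: queue=[D,B,A,F,E] q_used=2 → run D
t=6: queue=[B,A,F,E,D] q_used=0 → run B
t=7: queue=[B,A,F,E,D,G] q_used=1 → run B
t=8: queue=[B,A,F,E,D,G] q_used=2 → run B
t=9: queue=[A,F,E,D,G,B] q_used=0 → run A
t=10: queue=[A,F,E,D,G,B,H] q_used=1 → run A
t=11: queue=[A,F,E,D,G,B,H] q_used=2 → run A
t=12: queue=[F,E,D,G,B,H,A] q_used=0 → run F
t=13: queue=[F,E,D,G,B,H,A] q_used=1 → run F
t=14: queue=[E,D,G,B,H,A] q_used=0 → run E
t=15: queue=[E,D,G,B,H,A] q_used=1 → run E
t=16: queue=[E,D,G,B,H,A] q_used=2 → run E
t=17: queue=[D,G,B,H,A,E] q_used=0 → run D
t=18: queue=[D,G,B,H,A,E] q_used=1 → run D
t=19: queue=[G,B,H,A,E] q_used=0 → run G
t=20: queue=[G,B,H,A,E] q_used=1 → run G
t=21: queue=[G,B,H,A,E] q_used=2 → run G
t=22: queue=[B,H,A,E,G] q_used=0 → run B
t=23: queue=[B,H,A,E,G] q_used=1 → run B
t=24: queue=[B,H,A,E,G] q_used=2 → run B
t=25: queue=[H,A,E,G,B] q_used=0 → run H
t=26: queue=[H,A,E,G,B] q_used=1 → run H
t=27: queue=[H,A,E,G,B] q_used=2 → run H
t=28: queue=[A,E,G,B,H] q_used=0 → run A
t=29: queue=[E,G,B,H] q_used=0 → run E
t=30: queue=[E,G,B,H] q_used=1 → run E
t=31: queue=[E,G,B,H] q_used=2 → run E
t=32: queue=[G,B,H] q_used=0 → run G
t=33: queue=[G,B,H] q_used=1 → run G
t=34: queue=[G,B,H] q_used=2 → run G
t=35: queue=[B,H] q_used=0 → run B
t=36: queue=[H] q_used=0 → run H
t=37: queue=[H] q_used=1 → run H
t=38: queue=[H] q_used=2 → run H
t=39: queue=[H] q_used=0 → run H
t=40: (idle)
t=41: (idle)
t=42: (idle)
t=43: (idle)
t=44: (idle)
t=45: (idle)
t=46: (idle)
t=47: (idle)
t=48: (idle)
t=49: (idle)

context switches = 15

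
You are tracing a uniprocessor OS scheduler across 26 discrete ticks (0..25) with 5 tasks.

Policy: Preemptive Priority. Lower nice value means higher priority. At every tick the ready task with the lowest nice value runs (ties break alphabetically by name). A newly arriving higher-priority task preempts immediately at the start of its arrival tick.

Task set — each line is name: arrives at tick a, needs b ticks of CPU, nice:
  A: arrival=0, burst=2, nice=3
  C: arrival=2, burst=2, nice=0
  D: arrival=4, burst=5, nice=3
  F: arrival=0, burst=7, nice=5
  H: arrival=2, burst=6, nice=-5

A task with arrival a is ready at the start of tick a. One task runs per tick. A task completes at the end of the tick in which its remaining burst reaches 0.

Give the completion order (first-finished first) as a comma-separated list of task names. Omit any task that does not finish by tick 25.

t=0: ready={A,F} → run A
t=1: ready={A,F} → run A
t=2: ready={C,F,H} → run H
t=3: ready={C,F,H} → run H
t=4: ready={C,D,F,H} → run H
t=5: ready={C,D,F,H} → run H
t=6: ready={C,D,F,H} → run H
t=7: ready={C,D,F,H} → run H
t=8: ready={C,D,F} → run C
t=9: ready={C,D,F} → run C
t=10: ready={D,F} → run D
t=11: ready={D,F} → run D
t=12: ready={D,F} → run D
t=13: ready={D,F} → run D
t=14: ready={D,F} → run D
t=15: ready={F} → run F
t=16: ready={F} → run F
t=17: ready={F} → run F
t=18: ready={F} → run F
t=19: ready={F} → run F
t=20: ready={F} → run F
t=21: ready={F} → run F
t=22: (idle)
t=23: (idle)
t=24: (idle)
t=25: (idle)

completion order = A, H, C, D, F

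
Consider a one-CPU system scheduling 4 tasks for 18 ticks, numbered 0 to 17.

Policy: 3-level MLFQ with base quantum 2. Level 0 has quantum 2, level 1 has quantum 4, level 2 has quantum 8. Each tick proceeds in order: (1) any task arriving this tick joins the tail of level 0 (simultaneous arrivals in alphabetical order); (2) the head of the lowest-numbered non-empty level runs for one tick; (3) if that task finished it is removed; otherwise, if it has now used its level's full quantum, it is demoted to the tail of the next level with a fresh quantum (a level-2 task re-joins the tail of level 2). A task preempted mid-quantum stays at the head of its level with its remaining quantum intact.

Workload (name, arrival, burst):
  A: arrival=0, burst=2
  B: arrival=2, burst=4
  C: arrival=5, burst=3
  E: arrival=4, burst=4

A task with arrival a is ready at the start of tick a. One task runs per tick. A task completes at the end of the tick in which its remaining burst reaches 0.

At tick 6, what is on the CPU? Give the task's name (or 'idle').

t=0: L0/L1/L2 = A/-/- → run A
t=1: L0/L1/L2 = A/-/- → run A
t=2: L0/L1/L2 = B/-/- → run B
t=3: L0/L1/L2 = B/-/- → run B
t=4: L0/L1/L2 = E/B/- → run E
t=5: L0/L1/L2 = EC/B/- → run E
t=6: L0/L1/L2 = C/BE/- → run C
t=7: L0/L1/L2 = C/BE/- → run C
t=8: L0/L1/L2 = -/BEC/- → run B
t=9: L0/L1/L2 = -/BEC/- → run B
t=10: L0/L1/L2 = -/EC/- → run E
t=11: L0/L1/L2 = -/EC/- → run E
t=12: L0/L1/L2 = -/C/- → run C
t=13: (idle)
t=14: (idle)
t=15: (idle)
t=16: (idle)
t=17: (idle)

running at tick 6 = C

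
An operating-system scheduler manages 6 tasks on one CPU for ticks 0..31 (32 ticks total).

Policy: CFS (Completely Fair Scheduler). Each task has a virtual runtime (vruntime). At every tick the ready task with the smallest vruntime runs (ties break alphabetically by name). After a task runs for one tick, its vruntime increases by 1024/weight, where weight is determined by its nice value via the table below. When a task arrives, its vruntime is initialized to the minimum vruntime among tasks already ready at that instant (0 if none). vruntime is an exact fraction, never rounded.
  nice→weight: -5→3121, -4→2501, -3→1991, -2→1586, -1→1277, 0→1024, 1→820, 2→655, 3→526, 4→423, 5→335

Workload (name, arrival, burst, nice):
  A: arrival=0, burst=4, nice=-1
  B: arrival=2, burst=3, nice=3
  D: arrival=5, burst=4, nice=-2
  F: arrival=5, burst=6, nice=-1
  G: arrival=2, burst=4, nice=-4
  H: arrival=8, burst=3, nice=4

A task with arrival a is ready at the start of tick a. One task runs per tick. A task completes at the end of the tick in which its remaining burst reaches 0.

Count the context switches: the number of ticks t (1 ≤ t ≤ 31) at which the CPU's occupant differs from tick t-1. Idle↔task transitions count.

context switches = 22

t=0: vr[A=0] → run A
t=1: vr[A=1024/1277] → run A
t=2: vr[A=2048/1277 B=2048/1277 G=2048/1277] → run A
t=3: vr[A=3072/1277 B=2048/1277 G=2048/1277] → run B
t=4: vr[A=3072/1277 B=1192448/335851 G=2048/1277] → run G
t=5: vr[A=3072/1277 B=1192448/335851 D=6429696/3193777 F=6429696/3193777 G=6429696/3193777] → run D
t=6: vr[A=3072/1277 B=1192448/335851 D=110392832/41519101 F=6429696/3193777 G=6429696/3193777] → run F
t=7: vr[A=3072/1277 B=1192448/335851 D=110392832/41519101 F=8990720/3193777 G=6429696/3193777] → run G
t=8: vr[A=3072/1277 B=1192448/335851 D=110392832/41519101 F=8990720/3193777 G=7737344/3193777 H=3072/1277] → run A
t=9: vr[B=1192448/335851 D=110392832/41519101 F=8990720/3193777 G=7737344/3193777 H=3072/1277] → run H
t=10: vr[B=1192448/335851 D=110392832/41519101 F=8990720/3193777 G=7737344/3193777 H=2607104/540171] → run G
t=11: vr[B=1192448/335851 D=110392832/41519101 F=8990720/3193777 G=9044992/3193777 H=2607104/540171] → run D
t=12: vr[B=1192448/335851 D=137199616/41519101 F=8990720/3193777 G=9044992/3193777 H=2607104/540171] → run F
t=13: vr[B=1192448/335851 D=137199616/41519101 F=11551744/3193777 G=9044992/3193777 H=2607104/540171] → run G
t=14: vr[B=1192448/335851 D=137199616/41519101 F=11551744/3193777 H=2607104/540171] → run D
t=15: vr[B=1192448/335851 D=164006400/41519101 F=11551744/3193777 H=2607104/540171] → run B
t=16: vr[B=1846272/335851 D=164006400/41519101 F=11551744/3193777 H=2607104/540171] → run F
t=17: vr[B=1846272/335851 D=164006400/41519101 F=14112768/3193777 H=2607104/540171] → run D
t=18: vr[B=1846272/335851 F=14112768/3193777 H=2607104/540171] → run F
t=19: vr[B=1846272/335851 F=16673792/3193777 H=2607104/540171] → run H
t=20: vr[B=1846272/335851 F=16673792/3193777 H=3914752/540171] → run F
t=21: vr[B=1846272/335851 F=19234816/3193777 H=3914752/540171] → run B
t=22: vr[F=19234816/3193777 H=3914752/540171] → run F
t=23: vr[H=3914752/540171] → run H
t=24: (idle)
t=25: (idle)
t=26: (idle)
t=27: (idle)
t=28: (idle)
t=29: (idle)
t=30: (idle)
t=31: (idle)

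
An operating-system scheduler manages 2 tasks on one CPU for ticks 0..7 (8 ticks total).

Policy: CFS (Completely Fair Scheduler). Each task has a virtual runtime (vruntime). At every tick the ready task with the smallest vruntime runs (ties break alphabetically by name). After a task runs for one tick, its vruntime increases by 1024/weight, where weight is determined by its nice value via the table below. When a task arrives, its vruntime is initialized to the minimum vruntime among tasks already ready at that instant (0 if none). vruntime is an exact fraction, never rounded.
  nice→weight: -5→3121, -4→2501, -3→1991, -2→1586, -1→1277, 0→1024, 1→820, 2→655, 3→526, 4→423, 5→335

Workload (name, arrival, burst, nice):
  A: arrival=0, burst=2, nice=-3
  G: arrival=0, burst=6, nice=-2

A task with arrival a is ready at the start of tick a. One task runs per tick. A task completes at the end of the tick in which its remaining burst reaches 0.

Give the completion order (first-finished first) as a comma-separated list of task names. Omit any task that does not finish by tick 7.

t=0: vr[A=0 G=0] → run A
t=1: vr[A=1024/1991 G=0] → run G
t=2: vr[A=1024/1991 G=512/793] → run A
t=3: vr[G=512/793] → run G
t=4: vr[G=1024/793] → run G
t=5: vr[G=1536/793] → run G
t=6: vr[G=2048/793] → run G
t=7: vr[G=2560/793] → run G

completion order = A, G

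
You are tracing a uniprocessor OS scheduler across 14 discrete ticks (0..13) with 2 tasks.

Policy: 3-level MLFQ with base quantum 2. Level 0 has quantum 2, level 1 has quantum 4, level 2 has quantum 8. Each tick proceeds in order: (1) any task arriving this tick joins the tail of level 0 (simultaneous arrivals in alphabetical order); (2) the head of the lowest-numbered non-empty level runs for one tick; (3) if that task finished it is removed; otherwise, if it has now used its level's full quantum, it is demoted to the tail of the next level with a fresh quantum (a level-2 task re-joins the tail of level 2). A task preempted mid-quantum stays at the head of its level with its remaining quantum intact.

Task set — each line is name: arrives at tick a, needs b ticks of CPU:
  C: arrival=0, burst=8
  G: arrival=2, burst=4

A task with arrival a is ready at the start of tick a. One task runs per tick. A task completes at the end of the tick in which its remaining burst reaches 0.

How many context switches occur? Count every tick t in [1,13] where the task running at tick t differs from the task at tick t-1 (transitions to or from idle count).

t=0: L0/L1/L2 = C/-/- → run C
t=1: L0/L1/L2 = C/-/- → run C
t=2: L0/L1/L2 = G/C/- → run G
t=3: L0/L1/L2 = G/C/- → run G
t=4: L0/L1/L2 = -/CG/- → run C
t=5: L0/L1/L2 = -/CG/- → run C
t=6: L0/L1/L2 = -/CG/- → run C
t=7: L0/L1/L2 = -/CG/- → run C
t=8: L0/L1/L2 = -/G/C → run G
t=9: L0/L1/L2 = -/G/C → run G
t=10: L0/L1/L2 = -/-/C → run C
t=11: L0/L1/L2 = -/-/C → run C
t=12: (idle)
t=13: (idle)

context switches = 5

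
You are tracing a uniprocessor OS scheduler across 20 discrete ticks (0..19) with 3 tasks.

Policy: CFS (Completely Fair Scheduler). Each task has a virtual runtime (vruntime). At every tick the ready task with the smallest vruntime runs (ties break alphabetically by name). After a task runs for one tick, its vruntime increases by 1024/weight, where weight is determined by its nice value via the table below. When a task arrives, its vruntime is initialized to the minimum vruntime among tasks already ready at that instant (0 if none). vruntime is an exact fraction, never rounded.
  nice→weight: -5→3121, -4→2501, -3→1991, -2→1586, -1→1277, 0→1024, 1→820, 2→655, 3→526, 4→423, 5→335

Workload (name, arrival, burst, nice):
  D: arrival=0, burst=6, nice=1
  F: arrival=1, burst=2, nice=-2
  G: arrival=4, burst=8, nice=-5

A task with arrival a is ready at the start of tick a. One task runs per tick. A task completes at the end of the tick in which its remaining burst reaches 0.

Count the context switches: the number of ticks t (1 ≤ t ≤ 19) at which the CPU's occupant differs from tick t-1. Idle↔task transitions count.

t=0: vr[D=0] → run D
t=1: vr[D=256/205 F=256/205] → run D
t=2: vr[D=512/205 F=256/205] → run F
t=3: vr[D=512/205 F=307968/162565] → run F
t=4: vr[D=512/205 G=512/205] → run D
t=5: vr[D=768/205 G=512/205] → run G
t=6: vr[D=768/205 G=1807872/639805] → run G
t=7: vr[D=768/205 G=2017792/639805] → run G
t=8: vr[D=768/205 G=2227712/639805] → run G
t=9: vr[D=768/205 G=2437632/639805] → run D
t=10: vr[D=1024/205 G=2437632/639805] → run G
t=11: vr[D=1024/205 G=2647552/639805] → run G
t=12: vr[D=1024/205 G=2857472/639805] → run G
t=13: vr[D=1024/205 G=3067392/639805] → run G
t=14: vr[D=1024/205] → run D
t=15: vr[D=256/41] → run D
t=16: (idle)
t=17: (idle)
t=18: (idle)
t=19: (idle)

context switches = 7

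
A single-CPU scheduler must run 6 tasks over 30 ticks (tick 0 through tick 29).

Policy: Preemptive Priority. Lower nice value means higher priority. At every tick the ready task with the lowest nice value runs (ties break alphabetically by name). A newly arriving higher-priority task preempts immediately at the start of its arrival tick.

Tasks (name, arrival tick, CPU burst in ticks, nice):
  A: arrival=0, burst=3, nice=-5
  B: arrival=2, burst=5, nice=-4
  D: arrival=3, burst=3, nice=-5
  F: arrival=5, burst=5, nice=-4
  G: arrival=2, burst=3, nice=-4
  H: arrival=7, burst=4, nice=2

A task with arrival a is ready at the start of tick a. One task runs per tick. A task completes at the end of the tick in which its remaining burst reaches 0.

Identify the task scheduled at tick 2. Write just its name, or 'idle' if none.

t=0: ready={A} → run A
t=1: ready={A} → run A
t=2: ready={A,B,G} → run A
t=3: ready={B,D,G} → run D
t=4: ready={B,D,G} → run D
t=5: ready={B,D,F,G} → run D
t=6: ready={B,F,G} → run B
t=7: ready={B,F,G,H} → run B
t=8: ready={B,F,G,H} → run B
t=9: ready={B,F,G,H} → run B
t=10: ready={B,F,G,H} → run B
t=11: ready={F,G,H} → run F
t=12: ready={F,G,H} → run F
t=13: ready={F,G,H} → run F
t=14: ready={F,G,H} → run F
t=15: ready={F,G,H} → run F
t=16: ready={G,H} → run G
t=17: ready={G,H} → run G
t=18: ready={G,H} → run G
t=19: ready={H} → run H
t=20: ready={H} → run H
t=21: ready={H} → run H
t=22: ready={H} → run H
t=23: (idle)
t=24: (idle)
t=25: (idle)
t=26: (idle)
t=27: (idle)
t=28: (idle)
t=29: (idle)

running at tick 2 = A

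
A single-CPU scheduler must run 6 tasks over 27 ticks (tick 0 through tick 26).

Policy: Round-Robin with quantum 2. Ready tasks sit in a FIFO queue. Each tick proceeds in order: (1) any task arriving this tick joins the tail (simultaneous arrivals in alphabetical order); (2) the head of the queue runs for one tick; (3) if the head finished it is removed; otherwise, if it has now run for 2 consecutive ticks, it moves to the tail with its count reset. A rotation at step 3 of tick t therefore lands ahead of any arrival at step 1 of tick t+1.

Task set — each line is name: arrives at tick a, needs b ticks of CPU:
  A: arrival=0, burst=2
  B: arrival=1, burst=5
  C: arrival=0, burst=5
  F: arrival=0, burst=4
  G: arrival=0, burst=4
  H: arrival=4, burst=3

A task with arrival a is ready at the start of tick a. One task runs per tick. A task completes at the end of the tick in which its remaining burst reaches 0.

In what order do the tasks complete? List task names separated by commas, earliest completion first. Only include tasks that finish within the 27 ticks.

t=0: queue=[A,C,F,G] q_used=0 → run A
t=1: queue=[A,C,F,G,B] q_used=1 → run A
t=2: queue=[C,F,G,B] q_used=0 → run C
t=3: queue=[C,F,G,B] q_used=1 → run C
t=4: queue=[F,G,B,C,H] q_used=0 → run F
t=5: queue=[F,G,B,C,H] q_used=1 → run F
t=6: queue=[G,B,C,H,F] q_used=0 → run G
t=7: queue=[G,B,C,H,F] q_used=1 → run G
t=8: queue=[B,C,H,F,G] q_used=0 → run B
t=9: queue=[B,C,H,F,G] q_used=1 → run B
t=10: queue=[C,H,F,G,B] q_used=0 → run C
t=11: queue=[C,H,F,G,B] q_used=1 → run C
t=12: queue=[H,F,G,B,C] q_used=0 → run H
t=13: queue=[H,F,G,B,C] q_used=1 → run H
t=14: queue=[F,G,B,C,H] q_used=0 → run F
t=15: queue=[F,G,B,C,H] q_used=1 → run F
t=16: queue=[G,B,C,H] q_used=0 → run G
t=17: queue=[G,B,C,H] q_used=1 → run G
t=18: queue=[B,C,H] q_used=0 → run B
t=19: queue=[B,C,H] q_used=1 → run B
t=20: queue=[C,H,B] q_used=0 → run C
t=21: queue=[H,B] q_used=0 → run H
t=22: queue=[B] q_used=0 → run B
t=23: (idle)
t=24: (idle)
t=25: (idle)
t=26: (idle)

completion order = A, F, G, C, H, B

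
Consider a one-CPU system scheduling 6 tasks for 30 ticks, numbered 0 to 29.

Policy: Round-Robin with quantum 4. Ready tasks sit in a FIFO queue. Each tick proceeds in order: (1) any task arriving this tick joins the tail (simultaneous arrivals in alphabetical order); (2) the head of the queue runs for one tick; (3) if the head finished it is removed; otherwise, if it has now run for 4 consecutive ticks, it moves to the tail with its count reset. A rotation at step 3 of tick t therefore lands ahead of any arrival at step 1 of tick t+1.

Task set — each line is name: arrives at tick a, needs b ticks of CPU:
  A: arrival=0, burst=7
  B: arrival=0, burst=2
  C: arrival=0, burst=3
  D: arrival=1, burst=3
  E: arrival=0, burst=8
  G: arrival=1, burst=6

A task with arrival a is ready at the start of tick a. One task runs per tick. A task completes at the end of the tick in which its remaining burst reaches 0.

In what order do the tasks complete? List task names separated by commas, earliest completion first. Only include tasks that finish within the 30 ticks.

t=0: queue=[A,B,C,E] q_used=0 → run A
t=1: queue=[A,B,C,E,D,G] q_used=1 → run A
t=2: queue=[A,B,C,E,D,G] q_used=2 → run A
t=3: queue=[A,B,C,E,D,G] q_used=3 → run A
t=4: queue=[B,C,E,D,G,A] q_used=0 → run B
t=5: queue=[B,C,E,D,G,A] q_used=1 → run B
t=6: queue=[C,E,D,G,A] q_used=0 → run C
t=7: queue=[C,E,D,G,A] q_used=1 → run C
t=8: queue=[C,E,D,G,A] q_used=2 → run C
t=9: queue=[E,D,G,A] q_used=0 → run E
t=10: queue=[E,D,G,A] q_used=1 → run E
t=11: queue=[E,D,G,A] q_used=2 → run E
t=12: queue=[E,D,G,A] q_used=3 → run E
t=13: queue=[D,G,A,E] q_used=0 → run D
t=14: queue=[D,G,A,E] q_used=1 → run D
t=15: queue=[D,G,A,E] q_used=2 → run D
t=16: queue=[G,A,E] q_used=0 → run G
t=17: queue=[G,A,E] q_used=1 → run G
t=18: queue=[G,A,E] q_used=2 → run G
t=19: queue=[G,A,E] q_used=3 → run G
t=20: queue=[A,E,G] q_used=0 → run A
t=21: queue=[A,E,G] q_used=1 → run A
t=22: queue=[A,E,G] q_used=2 → run A
t=23: queue=[E,G] q_used=0 → run E
t=24: queue=[E,G] q_used=1 → run E
t=25: queue=[E,G] q_used=2 → run E
t=26: queue=[E,G] q_used=3 → run E
t=27: queue=[G] q_used=0 → run G
t=28: queue=[G] q_used=1 → run G
t=29: (idle)

completion order = B, C, D, A, E, G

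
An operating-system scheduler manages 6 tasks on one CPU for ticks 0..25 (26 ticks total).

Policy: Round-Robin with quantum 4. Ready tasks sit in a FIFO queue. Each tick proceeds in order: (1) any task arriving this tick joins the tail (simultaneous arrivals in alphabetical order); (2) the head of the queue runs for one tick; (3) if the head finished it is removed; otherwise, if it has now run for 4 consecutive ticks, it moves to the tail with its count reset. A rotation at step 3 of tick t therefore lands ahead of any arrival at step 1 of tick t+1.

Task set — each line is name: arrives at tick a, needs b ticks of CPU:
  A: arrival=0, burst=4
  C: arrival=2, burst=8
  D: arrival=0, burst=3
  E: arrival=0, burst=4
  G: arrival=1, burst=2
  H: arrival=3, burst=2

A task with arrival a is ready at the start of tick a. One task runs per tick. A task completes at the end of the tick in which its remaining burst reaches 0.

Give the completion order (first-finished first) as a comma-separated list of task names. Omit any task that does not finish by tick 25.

completion order = A, D, E, G, H, C

t=0: queue=[A,D,E] q_used=0 → run A
t=1: queue=[A,D,E,G] q_used=1 → run A
t=2: queue=[A,D,E,G,C] q_used=2 → run A
t=3: queue=[A,D,E,G,C,H] q_used=3 → run A
t=4: queue=[D,E,G,C,H] q_used=0 → run D
t=5: queue=[D,E,G,C,H] q_used=1 → run D
t=6: queue=[D,E,G,C,H] q_used=2 → run D
t=7: queue=[E,G,C,H] q_used=0 → run E
t=8: queue=[E,G,C,H] q_used=1 → run E
t=9: queue=[E,G,C,H] q_used=2 → run E
t=10: queue=[E,G,C,H] q_used=3 → run E
t=11: queue=[G,C,H] q_used=0 → run G
t=12: queue=[G,C,H] q_used=1 → run G
t=13: queue=[C,H] q_used=0 → run C
t=14: queue=[C,H] q_used=1 → run C
t=15: queue=[C,H] q_used=2 → run C
t=16: queue=[C,H] q_used=3 → run C
t=17: queue=[H,C] q_used=0 → run H
t=18: queue=[H,C] q_used=1 → run H
t=19: queue=[C] q_used=0 → run C
t=20: queue=[C] q_used=1 → run C
t=21: queue=[C] q_used=2 → run C
t=22: queue=[C] q_used=3 → run C
t=23: (idle)
t=24: (idle)
t=25: (idle)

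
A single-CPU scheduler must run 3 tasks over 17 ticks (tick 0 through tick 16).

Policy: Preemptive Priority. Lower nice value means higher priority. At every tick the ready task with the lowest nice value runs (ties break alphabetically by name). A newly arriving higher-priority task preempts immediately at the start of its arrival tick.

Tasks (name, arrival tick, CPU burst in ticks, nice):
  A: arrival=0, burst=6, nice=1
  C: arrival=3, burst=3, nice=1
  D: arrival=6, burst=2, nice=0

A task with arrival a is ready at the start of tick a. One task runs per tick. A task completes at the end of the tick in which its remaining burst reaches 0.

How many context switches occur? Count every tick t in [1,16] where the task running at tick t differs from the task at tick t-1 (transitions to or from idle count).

t=0: ready={A} → run A
t=1: ready={A} → run A
t=2: ready={A} → run A
t=3: ready={A,C} → run A
t=4: ready={A,C} → run A
t=5: ready={A,C} → run A
t=6: ready={C,D} → run D
t=7: ready={C,D} → run D
t=8: ready={C} → run C
t=9: ready={C} → run C
t=10: ready={C} → run C
t=11: (idle)
t=12: (idle)
t=13: (idle)
t=14: (idle)
t=15: (idle)
t=16: (idle)

context switches = 3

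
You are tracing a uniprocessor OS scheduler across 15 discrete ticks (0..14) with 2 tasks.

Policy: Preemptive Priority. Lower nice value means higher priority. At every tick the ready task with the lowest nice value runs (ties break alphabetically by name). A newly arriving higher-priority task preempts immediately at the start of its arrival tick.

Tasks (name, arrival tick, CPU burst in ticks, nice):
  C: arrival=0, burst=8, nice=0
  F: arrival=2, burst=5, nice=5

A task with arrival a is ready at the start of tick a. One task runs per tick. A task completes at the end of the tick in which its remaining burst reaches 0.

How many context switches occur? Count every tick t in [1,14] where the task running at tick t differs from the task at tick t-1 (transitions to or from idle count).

t=0: ready={C} → run C
t=1: ready={C} → run C
t=2: ready={C,F} → run C
t=3: ready={C,F} → run C
t=4: ready={C,F} → run C
t=5: ready={C,F} → run C
t=6: ready={C,F} → run C
t=7: ready={C,F} → run C
t=8: ready={F} → run F
t=9: ready={F} → run F
t=10: ready={F} → run F
t=11: ready={F} → run F
t=12: ready={F} → run F
t=13: (idle)
t=14: (idle)

context switches = 2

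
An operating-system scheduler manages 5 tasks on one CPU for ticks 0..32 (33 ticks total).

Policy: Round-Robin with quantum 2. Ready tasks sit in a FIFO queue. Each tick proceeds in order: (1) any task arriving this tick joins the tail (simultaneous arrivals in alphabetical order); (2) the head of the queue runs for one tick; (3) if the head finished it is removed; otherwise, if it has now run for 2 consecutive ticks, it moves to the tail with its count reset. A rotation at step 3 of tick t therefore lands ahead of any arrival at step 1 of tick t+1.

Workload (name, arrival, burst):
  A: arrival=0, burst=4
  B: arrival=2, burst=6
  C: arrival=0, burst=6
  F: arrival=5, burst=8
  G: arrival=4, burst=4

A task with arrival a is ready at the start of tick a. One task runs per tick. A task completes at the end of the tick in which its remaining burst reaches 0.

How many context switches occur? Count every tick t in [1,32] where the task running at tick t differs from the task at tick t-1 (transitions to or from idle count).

context switches = 13

t=0: queue=[A,C] q_used=0 → run A
t=1: queue=[A,C] q_used=1 → run A
t=2: queue=[C,A,B] q_used=0 → run C
t=3: queue=[C,A,B] q_used=1 → run C
t=4: queue=[A,B,C,G] q_used=0 → run A
t=5: queue=[A,B,C,G,F] q_used=1 → run A
t=6: queue=[B,C,G,F] q_used=0 → run B
t=7: queue=[B,C,G,F] q_used=1 → run B
t=8: queue=[C,G,F,B] q_used=0 → run C
t=9: queue=[C,G,F,B] q_used=1 → run C
t=10: queue=[G,F,B,C] q_used=0 → run G
t=11: queue=[G,F,B,C] q_used=1 → run G
t=12: queue=[F,B,C,G] q_used=0 → run F
t=13: queue=[F,B,C,G] q_used=1 → run F
t=14: queue=[B,C,G,F] q_used=0 → run B
t=15: queue=[B,C,G,F] q_used=1 → run B
t=16: queue=[C,G,F,B] q_used=0 → run C
t=17: queue=[C,G,F,B] q_used=1 → run C
t=18: queue=[G,F,B] q_used=0 → run G
t=19: queue=[G,F,B] q_used=1 → run G
t=20: queue=[F,B] q_used=0 → run F
t=21: queue=[F,B] q_used=1 → run F
t=22: queue=[B,F] q_used=0 → run B
t=23: queue=[B,F] q_used=1 → run B
t=24: queue=[F] q_used=0 → run F
t=25: queue=[F] q_used=1 → run F
t=26: queue=[F] q_used=0 → run F
t=27: queue=[F] q_used=1 → run F
t=28: (idle)
t=29: (idle)
t=30: (idle)
t=31: (idle)
t=32: (idle)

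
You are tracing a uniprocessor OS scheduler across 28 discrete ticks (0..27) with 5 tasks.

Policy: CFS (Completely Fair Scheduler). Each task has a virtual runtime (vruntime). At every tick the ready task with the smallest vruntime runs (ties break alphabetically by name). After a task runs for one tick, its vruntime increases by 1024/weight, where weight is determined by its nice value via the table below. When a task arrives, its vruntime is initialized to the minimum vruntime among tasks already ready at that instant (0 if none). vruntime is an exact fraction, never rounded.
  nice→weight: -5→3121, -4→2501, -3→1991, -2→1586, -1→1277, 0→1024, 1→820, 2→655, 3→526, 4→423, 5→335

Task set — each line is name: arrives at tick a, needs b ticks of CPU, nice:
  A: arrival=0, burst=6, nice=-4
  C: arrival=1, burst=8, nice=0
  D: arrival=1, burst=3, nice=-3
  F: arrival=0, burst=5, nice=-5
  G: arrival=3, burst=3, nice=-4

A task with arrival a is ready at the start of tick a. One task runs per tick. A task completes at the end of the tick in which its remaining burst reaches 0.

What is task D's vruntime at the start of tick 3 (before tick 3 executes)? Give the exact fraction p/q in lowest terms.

vruntime(D, start of tick 3) = 1024/1991

t=0: vr[A=0 F=0] → run A
t=1: vr[A=1024/2501 C=0 D=0 F=0] → run C
t=2: vr[A=1024/2501 C=1 D=0 F=0] → run D
t=3: vr[A=1024/2501 C=1 D=1024/1991 F=0 G=0] → run F
t=4: vr[A=1024/2501 C=1 D=1024/1991 F=1024/3121 G=0] → run G
t=5: vr[A=1024/2501 C=1 D=1024/1991 F=1024/3121 G=1024/2501] → run F
t=6: vr[A=1024/2501 C=1 D=1024/1991 F=2048/3121 G=1024/2501] → run A
t=7: vr[A=2048/2501 C=1 D=1024/1991 F=2048/3121 G=1024/2501] → run G
t=8: vr[A=2048/2501 C=1 D=1024/1991 F=2048/3121 G=2048/2501] → run D
t=9: vr[A=2048/2501 C=1 D=2048/1991 F=2048/3121 G=2048/2501] → run F
t=10: vr[A=2048/2501 C=1 D=2048/1991 F=3072/3121 G=2048/2501] → run A
t=11: vr[A=3072/2501 C=1 D=2048/1991 F=3072/3121 G=2048/2501] → run G
t=12: vr[A=3072/2501 C=1 D=2048/1991 F=3072/3121] → run F
t=13: vr[A=3072/2501 C=1 D=2048/1991 F=4096/3121] → run C
t=14: vr[A=3072/2501 C=2 D=2048/1991 F=4096/3121] → run D
t=15: vr[A=3072/2501 C=2 F=4096/3121] → run A
t=16: vr[A=4096/2501 C=2 F=4096/3121] → run F
t=17: vr[A=4096/2501 C=2] → run A
t=18: vr[A=5120/2501 C=2] → run C
t=19: vr[A=5120/2501 C=3] → run A
t=20: vr[C=3] → run C
t=21: vr[C=4] → run C
t=22: vr[C=5] → run C
t=23: vr[C=6] → run C
t=24: vr[C=7] → run C
t=25: (idle)
t=26: (idle)
t=27: (idle)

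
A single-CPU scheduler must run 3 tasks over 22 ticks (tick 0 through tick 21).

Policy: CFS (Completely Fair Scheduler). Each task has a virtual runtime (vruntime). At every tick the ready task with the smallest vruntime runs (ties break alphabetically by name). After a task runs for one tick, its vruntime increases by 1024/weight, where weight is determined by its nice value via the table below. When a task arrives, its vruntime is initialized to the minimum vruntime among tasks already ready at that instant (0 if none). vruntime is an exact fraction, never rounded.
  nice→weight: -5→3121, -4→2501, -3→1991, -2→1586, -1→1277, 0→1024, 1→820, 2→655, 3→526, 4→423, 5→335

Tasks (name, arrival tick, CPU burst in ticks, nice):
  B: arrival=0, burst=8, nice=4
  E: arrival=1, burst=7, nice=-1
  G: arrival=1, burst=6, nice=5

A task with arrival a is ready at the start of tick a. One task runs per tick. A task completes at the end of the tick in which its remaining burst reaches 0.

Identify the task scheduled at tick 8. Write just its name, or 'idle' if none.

t=0: vr[B=0] → run B
t=1: vr[B=1024/423 E=1024/423 G=1024/423] → run B
t=2: vr[B=2048/423 E=1024/423 G=1024/423] → run E
t=3: vr[B=2048/423 E=1740800/540171 G=1024/423] → run G
t=4: vr[B=2048/423 E=1740800/540171 G=776192/141705] → run E
t=5: vr[B=2048/423 E=2173952/540171 G=776192/141705] → run E
t=6: vr[B=2048/423 E=2607104/540171 G=776192/141705] → run E
t=7: vr[B=2048/423 E=3040256/540171 G=776192/141705] → run B
t=8: vr[B=1024/141 E=3040256/540171 G=776192/141705] → run G
t=9: vr[B=1024/141 E=3040256/540171 G=1209344/141705] → run E
t=10: vr[B=1024/141 E=3473408/540171 G=1209344/141705] → run E
t=11: vr[B=1024/141 E=3906560/540171 G=1209344/141705] → run E
t=12: vr[B=1024/141 G=1209344/141705] → run B
t=13: vr[B=4096/423 G=1209344/141705] → run G
t=14: vr[B=4096/423 G=1642496/141705] → run B
t=15: vr[B=5120/423 G=1642496/141705] → run G
t=16: vr[B=5120/423 G=2075648/141705] → run B
t=17: vr[B=2048/141 G=2075648/141705] → run B
t=18: vr[B=7168/423 G=2075648/141705] → run G
t=19: vr[B=7168/423 G=501760/28341] → run B
t=20: vr[G=501760/28341] → run G
t=21: (idle)

running at tick 8 = G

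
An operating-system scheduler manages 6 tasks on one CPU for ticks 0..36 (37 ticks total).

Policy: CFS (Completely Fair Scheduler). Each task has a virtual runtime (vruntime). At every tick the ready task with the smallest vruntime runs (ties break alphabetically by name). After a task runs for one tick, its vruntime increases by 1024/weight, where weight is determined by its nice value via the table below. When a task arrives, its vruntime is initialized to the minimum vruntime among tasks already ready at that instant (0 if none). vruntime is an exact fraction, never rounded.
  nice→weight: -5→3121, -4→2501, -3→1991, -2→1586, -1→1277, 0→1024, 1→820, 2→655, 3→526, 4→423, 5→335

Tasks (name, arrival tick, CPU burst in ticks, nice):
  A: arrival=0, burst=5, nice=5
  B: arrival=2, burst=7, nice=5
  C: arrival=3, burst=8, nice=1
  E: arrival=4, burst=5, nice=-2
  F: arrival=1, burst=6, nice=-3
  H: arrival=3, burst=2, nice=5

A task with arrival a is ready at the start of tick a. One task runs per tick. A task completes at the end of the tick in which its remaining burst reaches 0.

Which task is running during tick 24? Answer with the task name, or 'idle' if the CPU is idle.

t=0: vr[A=0] → run A
t=1: vr[A=1024/335 F=1024/335] → run A
t=2: vr[A=2048/335 B=1024/335 F=1024/335] → run B
t=3: vr[A=2048/335 B=2048/335 C=1024/335 F=1024/335 H=1024/335] → run C
t=4: vr[A=2048/335 B=2048/335 C=59136/13735 E=1024/335 F=1024/335 H=1024/335] → run E
t=5: vr[A=2048/335 B=2048/335 C=59136/13735 E=983552/265655 F=1024/335 H=1024/335] → run F
t=6: vr[A=2048/335 B=2048/335 C=59136/13735 E=983552/265655 F=2381824/666985 H=1024/335] → run H
t=7: vr[A=2048/335 B=2048/335 C=59136/13735 E=983552/265655 F=2381824/666985 H=2048/335] → run F
t=8: vr[A=2048/335 B=2048/335 C=59136/13735 E=983552/265655 F=2724864/666985 H=2048/335] → run E
t=9: vr[A=2048/335 B=2048/335 C=59136/13735 E=1155072/265655 F=2724864/666985 H=2048/335] → run F
t=10: vr[A=2048/335 B=2048/335 C=59136/13735 E=1155072/265655 F=3067904/666985 H=2048/335] → run C
t=11: vr[A=2048/335 B=2048/335 C=76288/13735 E=1155072/265655 F=3067904/666985 H=2048/335] → run E
t=12: vr[A=2048/335 B=2048/335 C=76288/13735 E=1326592/265655 F=3067904/666985 H=2048/335] → run F
t=13: vr[A=2048/335 B=2048/335 C=76288/13735 E=1326592/265655 F=3410944/666985 H=2048/335] → run E
t=14: vr[A=2048/335 B=2048/335 C=76288/13735 E=1498112/265655 F=3410944/666985 H=2048/335] → run F
t=15: vr[A=2048/335 B=2048/335 C=76288/13735 E=1498112/265655 F=3753984/666985 H=2048/335] → run C
t=16: vr[A=2048/335 B=2048/335 C=18688/2747 E=1498112/265655 F=3753984/666985 H=2048/335] → run F
t=17: vr[A=2048/335 B=2048/335 C=18688/2747 E=1498112/265655 H=2048/335] → run E
t=18: vr[A=2048/335 B=2048/335 C=18688/2747 H=2048/335] → run A
t=19: vr[A=3072/335 B=2048/335 C=18688/2747 H=2048/335] → run B
t=20: vr[A=3072/335 B=3072/335 C=18688/2747 H=2048/335] → run H
t=21: vr[A=3072/335 B=3072/335 C=18688/2747] → run C
t=22: vr[A=3072/335 B=3072/335 C=110592/13735] → run C
t=23: vr[A=3072/335 B=3072/335 C=127744/13735] → run A
t=24: vr[A=4096/335 B=3072/335 C=127744/13735] → run B
t=25: vr[A=4096/335 B=4096/335 C=127744/13735] → run C
t=26: vr[A=4096/335 B=4096/335 C=144896/13735] → run C
t=27: vr[A=4096/335 B=4096/335 C=162048/13735] → run C
t=28: vr[A=4096/335 B=4096/335] → run A
t=29: vr[B=4096/335] → run B
t=30: vr[B=1024/67] → run B
t=31: vr[B=6144/335] → run B
t=32: vr[B=7168/335] → run B
t=33: (idle)
t=34: (idle)
t=35: (idle)
t=36: (idle)

running at tick 24 = B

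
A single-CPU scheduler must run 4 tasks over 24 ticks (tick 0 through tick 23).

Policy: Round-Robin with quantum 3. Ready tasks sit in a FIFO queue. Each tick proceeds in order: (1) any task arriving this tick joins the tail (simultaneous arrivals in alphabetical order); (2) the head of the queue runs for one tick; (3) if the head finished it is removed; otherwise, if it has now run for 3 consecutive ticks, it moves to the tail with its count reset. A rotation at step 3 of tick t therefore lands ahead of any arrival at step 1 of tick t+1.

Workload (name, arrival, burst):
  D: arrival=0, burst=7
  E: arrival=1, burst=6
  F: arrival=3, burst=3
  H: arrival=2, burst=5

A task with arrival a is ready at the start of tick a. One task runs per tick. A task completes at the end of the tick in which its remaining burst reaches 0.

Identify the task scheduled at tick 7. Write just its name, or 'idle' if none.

running at tick 7 = H

t=0: queue=[D] q_used=0 → run D
t=1: queue=[D,E] q_used=1 → run D
t=2: queue=[D,E,H] q_used=2 → run D
t=3: queue=[E,H,D,F] q_used=0 → run E
t=4: queue=[E,H,D,F] q_used=1 → run E
t=5: queue=[E,H,D,F] q_used=2 → run E
t=6: queue=[H,D,F,E] q_used=0 → run H
t=7: queue=[H,D,F,E] q_used=1 → run H
t=8: queue=[H,D,F,E] q_used=2 → run H
t=9: queue=[D,F,E,H] q_used=0 → run D
t=10: queue=[D,F,E,H] q_used=1 → run D
t=11: queue=[D,F,E,H] q_used=2 → run D
t=12: queue=[F,E,H,D] q_used=0 → run F
t=13: queue=[F,E,H,D] q_used=1 → run F
t=14: queue=[F,E,H,D] q_used=2 → run F
t=15: queue=[E,H,D] q_used=0 → run E
t=16: queue=[E,H,D] q_used=1 → run E
t=17: queue=[E,H,D] q_used=2 → run E
t=18: queue=[H,D] q_used=0 → run H
t=19: queue=[H,D] q_used=1 → run H
t=20: queue=[D] q_used=0 → run D
t=21: (idle)
t=22: (idle)
t=23: (idle)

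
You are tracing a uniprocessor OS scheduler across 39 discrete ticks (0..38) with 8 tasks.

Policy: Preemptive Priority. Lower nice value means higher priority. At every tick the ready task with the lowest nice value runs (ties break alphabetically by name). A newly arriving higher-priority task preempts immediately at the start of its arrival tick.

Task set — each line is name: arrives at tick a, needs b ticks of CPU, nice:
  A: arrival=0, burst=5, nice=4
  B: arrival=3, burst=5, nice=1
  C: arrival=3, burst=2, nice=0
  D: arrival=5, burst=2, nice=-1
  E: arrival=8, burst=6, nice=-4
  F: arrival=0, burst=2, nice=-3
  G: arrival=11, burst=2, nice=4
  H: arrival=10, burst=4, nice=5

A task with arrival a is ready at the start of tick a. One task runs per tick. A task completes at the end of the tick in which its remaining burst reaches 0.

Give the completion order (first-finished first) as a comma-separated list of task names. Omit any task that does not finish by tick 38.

t=0: ready={A,F} → run F
t=1: ready={A,F} → run F
t=2: ready={A} → run A
t=3: ready={A,B,C} → run C
t=4: ready={A,B,C} → run C
t=5: ready={A,B,D} → run D
t=6: ready={A,B,D} → run D
t=7: ready={A,B} → run B
t=8: ready={A,B,E} → run E
t=9: ready={A,B,E} → run E
t=10: ready={A,B,E,H} → run E
t=11: ready={A,B,E,G,H} → run E
t=12: ready={A,B,E,G,H} → run E
t=13: ready={A,B,E,G,H} → run E
t=14: ready={A,B,G,H} → run B
t=15: ready={A,B,G,H} → run B
t=16: ready={A,B,G,H} → run B
t=17: ready={A,B,G,H} → run B
t=18: ready={A,G,H} → run A
t=19: ready={A,G,H} → run A
t=20: ready={A,G,H} → run A
t=21: ready={A,G,H} → run A
t=22: ready={G,H} → run G
t=23: ready={G,H} → run G
t=24: ready={H} → run H
t=25: ready={H} → run H
t=26: ready={H} → run H
t=27: ready={H} → run H
t=28: (idle)
t=29: (idle)
t=30: (idle)
t=31: (idle)
t=32: (idle)
t=33: (idle)
t=34: (idle)
t=35: (idle)
t=36: (idle)
t=37: (idle)
t=38: (idle)

completion order = F, C, D, E, B, A, G, H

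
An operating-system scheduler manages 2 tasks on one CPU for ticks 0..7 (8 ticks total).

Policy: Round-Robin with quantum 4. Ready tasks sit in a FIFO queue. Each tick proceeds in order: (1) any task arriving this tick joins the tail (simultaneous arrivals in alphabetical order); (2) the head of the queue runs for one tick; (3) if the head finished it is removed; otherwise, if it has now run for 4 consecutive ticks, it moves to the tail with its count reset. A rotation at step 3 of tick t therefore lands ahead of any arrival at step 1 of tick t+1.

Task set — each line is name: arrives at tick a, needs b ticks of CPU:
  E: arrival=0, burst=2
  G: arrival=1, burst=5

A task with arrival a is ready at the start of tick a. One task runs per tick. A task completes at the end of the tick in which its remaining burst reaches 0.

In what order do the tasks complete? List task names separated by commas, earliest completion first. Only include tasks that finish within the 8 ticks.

completion order = E, G

t=0: queue=[E] q_used=0 → run E
t=1: queue=[E,G] q_used=1 → run E
t=2: queue=[G] q_used=0 → run G
t=3: queue=[G] q_used=1 → run G
t=4: queue=[G] q_used=2 → run G
t=5: queue=[G] q_used=3 → run G
t=6: queue=[G] q_used=0 → run G
t=7: (idle)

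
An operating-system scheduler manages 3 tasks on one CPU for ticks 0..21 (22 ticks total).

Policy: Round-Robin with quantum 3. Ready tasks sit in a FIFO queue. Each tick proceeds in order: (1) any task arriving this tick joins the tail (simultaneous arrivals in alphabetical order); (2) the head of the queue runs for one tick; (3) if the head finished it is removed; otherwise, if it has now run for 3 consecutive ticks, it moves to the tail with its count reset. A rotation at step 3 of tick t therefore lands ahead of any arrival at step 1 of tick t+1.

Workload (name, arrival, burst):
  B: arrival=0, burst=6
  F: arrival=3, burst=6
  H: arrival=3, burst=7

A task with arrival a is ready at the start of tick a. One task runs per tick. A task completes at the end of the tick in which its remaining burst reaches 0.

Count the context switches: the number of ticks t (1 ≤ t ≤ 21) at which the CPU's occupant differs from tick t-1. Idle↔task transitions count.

context switches = 5

t=0: queue=[B] q_used=0 → run B
t=1: queue=[B] q_used=1 → run B
t=2: queue=[B] q_used=2 → run B
t=3: queue=[B,F,H] q_used=0 → run B
t=4: queue=[B,F,H] q_used=1 → run B
t=5: queue=[B,F,H] q_used=2 → run B
t=6: queue=[F,H] q_used=0 → run F
t=7: queue=[F,H] q_used=1 → run F
t=8: queue=[F,H] q_used=2 → run F
t=9: queue=[H,F] q_used=0 → run H
t=10: queue=[H,F] q_used=1 → run H
t=11: queue=[H,F] q_used=2 → run H
t=12: queue=[F,H] q_used=0 → run F
t=13: queue=[F,H] q_used=1 → run F
t=14: queue=[F,H] q_used=2 → run F
t=15: queue=[H] q_used=0 → run H
t=16: queue=[H] q_used=1 → run H
t=17: queue=[H] q_used=2 → run H
t=18: queue=[H] q_used=0 → run H
t=19: (idle)
t=20: (idle)
t=21: (idle)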